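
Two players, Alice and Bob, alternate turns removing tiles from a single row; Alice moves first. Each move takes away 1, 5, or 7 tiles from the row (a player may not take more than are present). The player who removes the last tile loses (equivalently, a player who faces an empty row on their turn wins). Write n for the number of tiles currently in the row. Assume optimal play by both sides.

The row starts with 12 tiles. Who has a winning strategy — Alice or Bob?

Label each position W (a win for the player to move) or L (a loss). A position with no legal move is W; any other position is W exactly when some move reaches an L, and L when every move reaches a W.
n=0: no move; the opponent has just taken the last tile and therefore loses → W
n=1: only reaches 0(W), which is W → L
n=2: reaches L-position 1 → W
n=3: only reaches 2(W), which is W → L
n=4: reaches L-position 3 → W
n=5: only reaches 4(W), 0(W), all W → L
n=6: reaches L-position 5 → W
n=7: only reaches 6(W), 2(W), 0(W), all W → L
n=8: reaches L-position 7 → W
n=9: only reaches 8(W), 4(W), 2(W), all W → L
n=10: reaches L-position 9 → W
n=11: only reaches 10(W), 6(W), 4(W), all W → L
n=12: reaches L-position 11 → W
From 12 Alice can remove 1, leaving 11, reaching an L position.

Alice wins.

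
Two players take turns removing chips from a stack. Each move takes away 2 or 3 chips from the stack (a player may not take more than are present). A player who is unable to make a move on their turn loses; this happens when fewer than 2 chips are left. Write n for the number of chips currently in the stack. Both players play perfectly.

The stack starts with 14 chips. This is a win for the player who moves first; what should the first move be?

Remove 3, leaving 11.

Work bottom-up. With no move the player to move loses. Otherwise the position is W if at least one move leads to an L position for the opponent, and L if every move leads to a W.
n=0: no move → L
n=1: no move → L
n=2: W (go to 0, an L position)
n=3: W (go to 1, an L position)
n=4: W (go to 1, an L position)
n=5: L (options 3(W), 2(W) are all W)
n=6: L (options 4(W), 3(W) are all W)
n=7: W (go to 5, an L position)
n=8: W (go to 6, an L position)
n=9: W (go to 6, an L position)
n=10: L (options 8(W), 7(W) are all W)
n=11: L (options 9(W), 8(W) are all W)
n=12: W (go to 10, an L position)
n=13: W (go to 11, an L position)
n=14: W (go to 11, an L position)
From 14, the L positions reachable in one move are: 11.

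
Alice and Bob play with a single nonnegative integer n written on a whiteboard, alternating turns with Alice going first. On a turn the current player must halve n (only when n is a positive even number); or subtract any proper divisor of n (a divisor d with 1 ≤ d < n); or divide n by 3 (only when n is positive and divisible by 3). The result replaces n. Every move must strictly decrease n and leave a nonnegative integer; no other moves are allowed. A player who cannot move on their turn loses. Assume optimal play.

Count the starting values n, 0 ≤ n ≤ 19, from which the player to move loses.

10

Use the standard recursion: the mover loses at a terminal position; elsewhere, the mover wins exactly when some move hands the opponent an L position.
n=0: no move → L
n=1: no move → L
n=2: reaches L-position 1 → W
n=3: reaches L-position 1 → W
n=4: only reaches 2(W), 3(W), all W → L
n=5: reaches L-position 4 → W
n=6: reaches L-position 4 → W
n=7: only reaches 6(W), which is W → L
n=8: reaches L-position 4 → W
n=9: only reaches 3(W), 6(W), 8(W), all W → L
n=10: reaches L-position 9 → W
n=11: only reaches 10(W), which is W → L
n=12: reaches L-position 4 → W
n=13: only reaches 12(W), which is W → L
n=14: reaches L-position 7 → W
n=15: only reaches 5(W), 10(W), 12(W), 14(W), all W → L
n=16: reaches L-position 15 → W
n=17: only reaches 16(W), which is W → L
n=18: reaches L-position 9 → W
n=19: only reaches 18(W), which is W → L
L entries with 0 ≤ n ≤ 19: n = 0, 1, 4, 7, 9, 11, 13, 15, 17, 19; that makes 10.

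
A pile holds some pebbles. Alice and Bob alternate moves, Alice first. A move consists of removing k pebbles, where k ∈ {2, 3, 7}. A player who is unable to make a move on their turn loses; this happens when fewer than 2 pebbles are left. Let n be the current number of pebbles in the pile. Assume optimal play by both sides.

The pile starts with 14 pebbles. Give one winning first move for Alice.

Work bottom-up. With no move the player to move loses. Otherwise the position is W if at least one move leads to an L position for the opponent, and L if every move leads to a W.
n=0: no move → L
n=1: no move → L
n=2: →0(L), so W
n=3: →1(L), so W
n=4: →1(L), so W
n=5: →3(W), 2(W) — all W, so L
n=6: →4(W), 3(W) — all W, so L
n=7: →5(L), so W
n=8: →6(L), so W
n=9: →6(L), so W
n=10: →8(W), 7(W), 3(W) — all W, so L
n=11: →9(W), 8(W), 4(W) — all W, so L
n=12: →10(L), so W
n=13: →11(L), so W
n=14: →11(L), so W
From 14, the L positions reachable in one move are: 11.

Remove 3, leaving 11.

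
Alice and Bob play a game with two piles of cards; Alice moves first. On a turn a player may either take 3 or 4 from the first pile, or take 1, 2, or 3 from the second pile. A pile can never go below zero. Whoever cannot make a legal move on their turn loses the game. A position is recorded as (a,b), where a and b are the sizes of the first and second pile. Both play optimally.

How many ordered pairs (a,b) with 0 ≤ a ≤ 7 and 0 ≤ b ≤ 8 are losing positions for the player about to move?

Use the standard recursion: the mover loses at a terminal position; elsewhere, the mover wins exactly when some move hands the opponent an L position.
Every move lowers a or b (never raises either), so fill the grid row by row in increasing a, and left to right within a row: each cell's successors are then already labelled.
      b=0  b=1  b=2  b=3  b=4  b=5  b=6  b=7  b=8
a=0:    L    W    W    W    L    W    W    W    L
a=1:    L    W    W    W    L    W    W    W    L
a=2:    L    W    W    W    L    W    W    W    L
a=3:    W    L    W    W    W    L    W    W    W
a=4:    W    L    W    W    W    L    W    W    W
a=5:    W    L    W    W    W    L    W    W    W
a=6:    W    W    L    W    W    W    L    W    W
a=7:    L    W    W    W    L    W    W    W    L
Cells with no legal move (terminal, hence L): (0,0), (1,0), (2,0).
The remaining L cells, each justified by listing all of its moves:
(0,4): L (options (0,3)(W), (0,2)(W), (0,1)(W) are all W)
(0,8): L (options (0,7)(W), (0,6)(W), (0,5)(W) are all W)
(1,4): L (options (1,3)(W), (1,2)(W), (1,1)(W) are all W)
(1,8): L (options (1,7)(W), (1,6)(W), (1,5)(W) are all W)
(2,4): L (options (2,3)(W), (2,2)(W), (2,1)(W) are all W)
(2,8): L (options (2,7)(W), (2,6)(W), (2,5)(W) are all W)
(3,1): L (options (0,1)(W), (3,0)(W) are all W)
(3,5): L (options (0,5)(W), (3,4)(W), (3,3)(W), (3,2)(W) are all W)
(4,1): L (options (1,1)(W), (0,1)(W), (4,0)(W) are all W)
(4,5): L (options (1,5)(W), (0,5)(W), (4,4)(W), (4,3)(W), (4,2)(W) are all W)
(5,1): L (options (2,1)(W), (1,1)(W), (5,0)(W) are all W)
(5,5): L (options (2,5)(W), (1,5)(W), (5,4)(W), (5,3)(W), (5,2)(W) are all W)
(6,2): L (options (3,2)(W), (2,2)(W), (6,1)(W), (6,0)(W) are all W)
(6,6): L (options (3,6)(W), (2,6)(W), (6,5)(W), (6,4)(W), (6,3)(W) are all W)
(7,0): L (options (4,0)(W), (3,0)(W) are all W)
(7,4): L (options (4,4)(W), (3,4)(W), (7,3)(W), (7,2)(W), (7,1)(W) are all W)
(7,8): L (options (4,8)(W), (3,8)(W), (7,7)(W), (7,6)(W), (7,5)(W) are all W)
Every other cell has at least one move into one of the L cells above, so it is W.
L cells per row: a=0: 3, a=1: 3, a=2: 3, a=3: 2, a=4: 2, a=5: 2, a=6: 2, a=7: 3; total 20.

20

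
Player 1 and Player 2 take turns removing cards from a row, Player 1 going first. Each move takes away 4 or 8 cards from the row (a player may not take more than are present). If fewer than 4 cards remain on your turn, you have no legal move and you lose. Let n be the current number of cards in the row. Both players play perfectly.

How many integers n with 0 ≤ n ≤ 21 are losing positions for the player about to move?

Positions with no move are L. A position that does have a move is losing for the player to move precisely when every available move leads to a winning position for the opponent. Fill in the labels:
n=0: no move → L
n=1: no move → L
n=2: no move → L
n=3: no move → L
n=4: reaches L-position 0 → W
n=5: reaches L-position 1 → W
n=6: reaches L-position 2 → W
n=7: reaches L-position 3 → W
n=8: reaches L-position 0 → W
n=9: reaches L-position 1 → W
n=10: reaches L-position 2 → W
n=11: reaches L-position 3 → W
n=12: only reaches 8(W), 4(W), all W → L
n=13: only reaches 9(W), 5(W), all W → L
n=14: only reaches 10(W), 6(W), all W → L
n=15: only reaches 11(W), 7(W), all W → L
n=16: reaches L-position 12 → W
n=17: reaches L-position 13 → W
n=18: reaches L-position 14 → W
n=19: reaches L-position 15 → W
n=20: reaches L-position 12 → W
n=21: reaches L-position 13 → W
L entries with 0 ≤ n ≤ 21: n = 0, 1, 2, 3, 12, 13, 14, 15; that makes 8.

8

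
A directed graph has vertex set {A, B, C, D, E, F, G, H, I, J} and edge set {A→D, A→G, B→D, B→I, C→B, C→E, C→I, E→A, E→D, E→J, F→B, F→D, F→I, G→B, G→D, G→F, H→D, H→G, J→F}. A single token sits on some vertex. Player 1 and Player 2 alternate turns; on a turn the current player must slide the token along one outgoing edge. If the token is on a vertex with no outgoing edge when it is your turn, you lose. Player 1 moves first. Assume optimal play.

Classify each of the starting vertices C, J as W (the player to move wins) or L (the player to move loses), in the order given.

Compute win/loss labels from the base case upward. A position with no move is L. Any other position is W if it can reach an L in one move, else L.
Every edge goes from a vertex to one that appears earlier in the order D, I, B, F, G, A, J, H, E, C, so processing vertices in that order labels each vertex after all of its successors.
D: no outgoing edge → L
I: no outgoing edge → L
B: W (go to I, an L position)
F: W (go to I, an L position)
G: W (go to D, an L position)
A: W (go to D, an L position)
J: L (sole option F(W) is W)
H: W (go to D, an L position)
E: W (go to J, an L position)
C: W (go to I, an L position)

C: W, J: L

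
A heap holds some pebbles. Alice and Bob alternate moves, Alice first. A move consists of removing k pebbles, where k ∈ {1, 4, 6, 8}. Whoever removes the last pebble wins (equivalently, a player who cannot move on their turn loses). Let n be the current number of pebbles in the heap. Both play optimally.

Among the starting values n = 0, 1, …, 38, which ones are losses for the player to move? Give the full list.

Label each position W (a win for the player to move) or L (a loss). A position with no legal move is L; any other position is W exactly when some move reaches an L, and L when every move reaches a W.
n=0: no move → L
n=1: W (go to 0, an L position)
n=2: L (sole option 1(W) is W)
n=3: W (go to 2, an L position)
n=4: W (go to 0, an L position)
n=5: L (options 4(W), 1(W) are all W)
n=6: W (go to 5, an L position)
n=7: L (options 6(W), 3(W), 1(W) are all W)
n=8: W (go to 7, an L position)
n=9: W (go to 5, an L position)
n=10: W (go to 2, an L position)
n=11: W (go to 7, an L position)
n=12: L (options 11(W), 8(W), 6(W), 4(W) are all W)
n=13: W (go to 12, an L position)
n=14: L (options 13(W), 10(W), 8(W), 6(W) are all W)
n=15: W (go to 14, an L position)
n=16: W (go to 12, an L position)
n=17: L (options 16(W), 13(W), 11(W), 9(W) are all W)
n=18: W (go to 17, an L position)
n=19: L (options 18(W), 15(W), 13(W), 11(W) are all W)
n=20: W (go to 19, an L position)
n=21: W (go to 17, an L position)
n=22: W (go to 14, an L position)
n=23: W (go to 19, an L position)
n=24: L (options 23(W), 20(W), 18(W), 16(W) are all W)
n=25: W (go to 24, an L position)
n=26: L (options 25(W), 22(W), 20(W), 18(W) are all W)
n=27: W (go to 26, an L position)
n=28: W (go to 24, an L position)
n=29: L (options 28(W), 25(W), 23(W), 21(W) are all W)
n=30: W (go to 29, an L position)
n=31: L (options 30(W), 27(W), 25(W), 23(W) are all W)
n=32: W (go to 31, an L position)
n=33: W (go to 29, an L position)
n=34: W (go to 26, an L position)
n=35: W (go to 31, an L position)
n=36: L (options 35(W), 32(W), 30(W), 28(W) are all W)
n=37: W (go to 36, an L position)
n=38: L (options 37(W), 34(W), 32(W), 30(W) are all W)
Reading off the rows marked L gives the requested list; there are 14 such values of n.

0, 2, 5, 7, 12, 14, 17, 19, 24, 26, 29, 31, 36, 38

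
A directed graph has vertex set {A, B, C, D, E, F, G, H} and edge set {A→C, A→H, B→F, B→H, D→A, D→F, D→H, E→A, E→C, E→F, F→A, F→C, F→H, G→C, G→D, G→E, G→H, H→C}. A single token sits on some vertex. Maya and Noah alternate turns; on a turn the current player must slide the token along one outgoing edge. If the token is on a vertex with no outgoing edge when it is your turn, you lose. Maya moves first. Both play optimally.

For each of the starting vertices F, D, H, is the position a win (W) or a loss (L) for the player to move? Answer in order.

Build the W/L table. Terminal = L. A non-terminal position is W if it has a move to some L; otherwise it is L.
Every edge goes from a vertex to one that appears earlier in the order C, H, A, F, D, E, G, B, so processing vertices in that order labels each vertex after all of its successors.
C: no outgoing edge → L
H: can move to C, which is L ⇒ W
A: can move to C, which is L ⇒ W
F: can move to C, which is L ⇒ W
D: moves to F(W), A(W), H(W); every one is W ⇒ L
E: can move to C, which is L ⇒ W
G: can move to D, which is L ⇒ W
B: moves to F(W), H(W); every one is W ⇒ L

F: W, D: L, H: W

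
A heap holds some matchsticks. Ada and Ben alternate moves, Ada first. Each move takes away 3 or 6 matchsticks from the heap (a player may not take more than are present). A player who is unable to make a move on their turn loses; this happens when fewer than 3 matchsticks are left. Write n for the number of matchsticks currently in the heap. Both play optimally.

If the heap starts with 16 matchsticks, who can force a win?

Ada wins.

Classify positions by backward induction: terminal positions (no move available) are L. From any other position, the mover wins iff some move reaches an L.
n=0: no move → L
n=1: no move → L
n=2: no move → L
n=3: reaches L-position 0 → W
n=4: reaches L-position 1 → W
n=5: reaches L-position 2 → W
n=6: reaches L-position 0 → W
n=7: reaches L-position 1 → W
n=8: reaches L-position 2 → W
n=9: only reaches 6(W), 3(W), all W → L
n=10: only reaches 7(W), 4(W), all W → L
n=11: only reaches 8(W), 5(W), all W → L
n=12: reaches L-position 9 → W
n=13: reaches L-position 10 → W
n=14: reaches L-position 11 → W
n=15: reaches L-position 9 → W
n=16: reaches L-position 10 → W
From 16 Ada can remove 6, leaving 10, reaching an L position.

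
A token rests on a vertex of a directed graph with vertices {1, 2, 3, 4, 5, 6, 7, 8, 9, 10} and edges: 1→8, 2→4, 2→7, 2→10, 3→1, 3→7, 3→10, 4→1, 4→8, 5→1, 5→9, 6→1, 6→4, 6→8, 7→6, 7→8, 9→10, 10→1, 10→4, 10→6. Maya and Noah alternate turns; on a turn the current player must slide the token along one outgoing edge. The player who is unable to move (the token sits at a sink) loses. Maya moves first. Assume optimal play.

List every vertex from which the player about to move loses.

5, 8, 10

Use the standard recursion: the mover loses at a terminal position; elsewhere, the mover wins exactly when some move hands the opponent an L position.
Every edge goes from a vertex to one that appears earlier in the order 8, 1, 4, 6, 7, 10, 2, 3, 9, 5, so processing vertices in that order labels each vertex after all of its successors.
8: no outgoing edge → L
1: can move to 8, which is L ⇒ W
4: can move to 8, which is L ⇒ W
6: can move to 8, which is L ⇒ W
7: can move to 8, which is L ⇒ W
10: moves to 6(W), 4(W), 1(W); every one is W ⇒ L
2: can move to 10, which is L ⇒ W
3: can move to 10, which is L ⇒ W
9: can move to 10, which is L ⇒ W
5: moves to 9(W), 1(W); every one is W ⇒ L
The losing starting vertices are exactly the entries labelled L in this table (3 of them).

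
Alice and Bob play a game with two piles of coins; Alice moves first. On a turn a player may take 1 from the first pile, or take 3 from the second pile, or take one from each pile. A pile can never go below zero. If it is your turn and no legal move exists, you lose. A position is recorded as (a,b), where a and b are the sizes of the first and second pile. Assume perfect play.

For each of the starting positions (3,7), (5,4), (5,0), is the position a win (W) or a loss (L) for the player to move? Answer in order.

Use the standard recursion: the mover loses at a terminal position; elsewhere, the mover wins exactly when some move hands the opponent an L position.
No move ever increases a pile, so every position that can arise here has a ≤ 5 and b ≤ 7; it is enough to label the cells with 0 ≤ a ≤ 5 and 0 ≤ b ≤ 7.
Every move lowers a or b (never raises either), so fill the grid row by row in increasing a, and left to right within a row: each cell's successors are then already labelled.
      b=0  b=1  b=2  b=3  b=4  b=5  b=6  b=7
a=0:    L    L    L    W    W    W    L    L
a=1:    W    W    W    W    L    L    W    W
a=2:    L    L    L    W    W    W    W    L
a=3:    W    W    W    W    L    L    L    W
a=4:    L    L    L    W    W    W    W    W
a=5:    W    W    W    W    L    L    L    W
Cells with no legal move (terminal, hence L): (0,0), (0,1), (0,2).
The remaining L cells, each justified by listing all of its moves:
(0,6): L (sole option (0,3)(W) is W)
(0,7): L (sole option (0,4)(W) is W)
(1,4): L (options (0,4)(W), (1,1)(W), (0,3)(W) are all W)
(1,5): L (options (0,5)(W), (1,2)(W), (0,4)(W) are all W)
(2,0): L (sole option (1,0)(W) is W)
(2,1): L (options (1,1)(W), (1,0)(W) are all W)
(2,2): L (options (1,2)(W), (1,1)(W) are all W)
(2,7): L (options (1,7)(W), (2,4)(W), (1,6)(W) are all W)
(3,4): L (options (2,4)(W), (3,1)(W), (2,3)(W) are all W)
(3,5): L (options (2,5)(W), (3,2)(W), (2,4)(W) are all W)
(3,6): L (options (2,6)(W), (3,3)(W), (2,5)(W) are all W)
(4,0): L (sole option (3,0)(W) is W)
(4,1): L (options (3,1)(W), (3,0)(W) are all W)
(4,2): L (options (3,2)(W), (3,1)(W) are all W)
(5,4): L (options (4,4)(W), (5,1)(W), (4,3)(W) are all W)
(5,5): L (options (4,5)(W), (5,2)(W), (4,4)(W) are all W)
(5,6): L (options (4,6)(W), (5,3)(W), (4,5)(W) are all W)
Every other cell has at least one move into one of the L cells above, so it is W.
(3,7): the move to (2,7) reaches an L cell, so W
(5,4): one of the L cells justified above, so L
(5,0): the move to (4,0) reaches an L cell, so W

(3,7): W, (5,4): L, (5,0): W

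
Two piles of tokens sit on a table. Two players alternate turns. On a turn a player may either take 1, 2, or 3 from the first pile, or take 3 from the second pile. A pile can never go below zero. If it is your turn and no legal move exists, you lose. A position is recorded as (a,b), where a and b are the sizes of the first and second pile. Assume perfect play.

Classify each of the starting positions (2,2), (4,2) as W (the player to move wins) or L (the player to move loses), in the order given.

(2,2): W, (4,2): L

Compute win/loss labels from the base case upward. A position with no move is L. Any other position is W if it can reach an L in one move, else L.
No move ever increases a pile, so every position that can arise here has a ≤ 4 and b ≤ 2; it is enough to label the cells with 0 ≤ a ≤ 4 and 0 ≤ b ≤ 2.
Every move lowers a or b (never raises either), so fill the grid row by row in increasing a, and left to right within a row: each cell's successors are then already labelled.
      b=0  b=1  b=2
a=0:    L    L    L
a=1:    W    W    W
a=2:    W    W    W
a=3:    W    W    W
a=4:    L    L    L
Cells with no legal move (terminal, hence L): (0,0), (0,1), (0,2).
The remaining L cells, each justified by listing all of its moves:
(4,0): →(3,0)(W), (2,0)(W), (1,0)(W) — all W, so L
(4,1): →(3,1)(W), (2,1)(W), (1,1)(W) — all W, so L
(4,2): →(3,2)(W), (2,2)(W), (1,2)(W) — all W, so L
Every other cell has at least one move into one of the L cells above, so it is W.
(2,2): the move to (0,2) reaches an L cell, so W
(4,2): one of the L cells justified above, so L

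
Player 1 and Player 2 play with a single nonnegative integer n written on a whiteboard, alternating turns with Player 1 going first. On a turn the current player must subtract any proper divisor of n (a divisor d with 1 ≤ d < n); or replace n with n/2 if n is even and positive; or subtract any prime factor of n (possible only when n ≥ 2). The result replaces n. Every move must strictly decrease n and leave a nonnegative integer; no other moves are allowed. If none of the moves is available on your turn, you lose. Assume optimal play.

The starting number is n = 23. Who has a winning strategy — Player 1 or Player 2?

Use the standard recursion: the mover loses at a terminal position; elsewhere, the mover wins exactly when some move hands the opponent an L position.
n=0: no move → L
n=1: no move → L
n=2: W (go to 0, an L position)
n=3: W (go to 0, an L position)
n=4: L (options 2(W), 3(W) are all W)
n=5: W (go to 0, an L position)
n=6: W (go to 4, an L position)
n=7: W (go to 0, an L position)
n=8: W (go to 4, an L position)
n=9: L (options 6(W), 8(W) are all W)
n=10: W (go to 9, an L position)
n=11: W (go to 0, an L position)
n=12: W (go to 9, an L position)
n=13: W (go to 0, an L position)
n=14: L (options 7(W), 12(W), 13(W) are all W)
n=15: W (go to 14, an L position)
n=16: W (go to 14, an L position)
n=17: W (go to 0, an L position)
n=18: W (go to 9, an L position)
n=19: W (go to 0, an L position)
n=20: L (options 10(W), 15(W), 16(W), 18(W), 19(W) are all W)
n=21: W (go to 14, an L position)
n=22: W (go to 20, an L position)
n=23: W (go to 0, an L position)
The starting position 23 is W: Player 1 should move to 0, handing over an L position.

Player 1 wins.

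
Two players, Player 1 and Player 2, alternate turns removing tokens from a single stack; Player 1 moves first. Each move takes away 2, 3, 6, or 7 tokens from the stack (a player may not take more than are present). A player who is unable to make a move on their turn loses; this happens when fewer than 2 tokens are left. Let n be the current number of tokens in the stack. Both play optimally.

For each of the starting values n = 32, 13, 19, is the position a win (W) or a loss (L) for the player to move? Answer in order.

32: L, 13: W, 19: L

Compute win/loss labels from the base case upward. A position with no move is L. Any other position is W if it can reach an L in one move, else L.
n=0: no move → L
n=1: no move → L
n=2: can move to 0, which is L ⇒ W
n=3: can move to 1, which is L ⇒ W
n=4: can move to 1, which is L ⇒ W
n=5: moves to 3(W), 2(W); every one is W ⇒ L
n=6: can move to 0, which is L ⇒ W
n=7: can move to 5, which is L ⇒ W
n=8: can move to 5, which is L ⇒ W
n=9: moves to 7(W), 6(W), 3(W), 2(W); every one is W ⇒ L
n=10: moves to 8(W), 7(W), 4(W), 3(W); every one is W ⇒ L
n=11: can move to 9, which is L ⇒ W
n=12: can move to 10, which is L ⇒ W
n=13: can move to 10, which is L ⇒ W
n=14: moves to 12(W), 11(W), 8(W), 7(W); every one is W ⇒ L
n=15: can move to 9, which is L ⇒ W
n=16: can move to 14, which is L ⇒ W
n=17: can move to 14, which is L ⇒ W
n=18: moves to 16(W), 15(W), 12(W), 11(W); every one is W ⇒ L
n=19: moves to 17(W), 16(W), 13(W), 12(W); every one is W ⇒ L
n=20: can move to 18, which is L ⇒ W
n=21: can move to 19, which is L ⇒ W
n=22: can move to 19, which is L ⇒ W
n=23: moves to 21(W), 20(W), 17(W), 16(W); every one is W ⇒ L
n=24: can move to 18, which is L ⇒ W
n=25: can move to 23, which is L ⇒ W
n=26: can move to 23, which is L ⇒ W
n=27: moves to 25(W), 24(W), 21(W), 20(W); every one is W ⇒ L
n=28: moves to 26(W), 25(W), 22(W), 21(W); every one is W ⇒ L
n=29: can move to 27, which is L ⇒ W
n=30: can move to 28, which is L ⇒ W
n=31: can move to 28, which is L ⇒ W
n=32: moves to 30(W), 29(W), 26(W), 25(W); every one is W ⇒ L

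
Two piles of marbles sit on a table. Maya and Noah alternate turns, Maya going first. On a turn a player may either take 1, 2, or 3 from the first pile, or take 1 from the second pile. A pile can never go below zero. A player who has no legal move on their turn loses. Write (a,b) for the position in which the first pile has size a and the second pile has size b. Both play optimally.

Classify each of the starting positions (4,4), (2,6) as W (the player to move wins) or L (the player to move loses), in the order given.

Label each position W (a win for the player to move) or L (a loss). A position with no legal move is L; any other position is W exactly when some move reaches an L, and L when every move reaches a W.
No move ever increases a pile, so every position that can arise here has a ≤ 4 and b ≤ 6; it is enough to label the cells with 0 ≤ a ≤ 4 and 0 ≤ b ≤ 6.
Every move lowers a or b (never raises either), so fill the grid row by row in increasing a, and left to right within a row: each cell's successors are then already labelled.
      b=0  b=1  b=2  b=3  b=4  b=5  b=6
a=0:    L    W    L    W    L    W    L
a=1:    W    L    W    L    W    L    W
a=2:    W    W    W    W    W    W    W
a=3:    W    W    W    W    W    W    W
a=4:    L    W    L    W    L    W    L
Cells with no legal move (terminal, hence L): (0,0).
The remaining L cells, each justified by listing all of its moves:
(0,2): →(0,1)(W) only, which is W, so L
(0,4): →(0,3)(W) only, which is W, so L
(0,6): →(0,5)(W) only, which is W, so L
(1,1): →(0,1)(W), (1,0)(W) — all W, so L
(1,3): →(0,3)(W), (1,2)(W) — all W, so L
(1,5): →(0,5)(W), (1,4)(W) — all W, so L
(4,0): →(3,0)(W), (2,0)(W), (1,0)(W) — all W, so L
(4,2): →(3,2)(W), (2,2)(W), (1,2)(W), (4,1)(W) — all W, so L
(4,4): →(3,4)(W), (2,4)(W), (1,4)(W), (4,3)(W) — all W, so L
(4,6): →(3,6)(W), (2,6)(W), (1,6)(W), (4,5)(W) — all W, so L
Every other cell has at least one move into one of the L cells above, so it is W.
(4,4): one of the L cells justified above, so L
(2,6): the move to (0,6) reaches an L cell, so W

(4,4): L, (2,6): W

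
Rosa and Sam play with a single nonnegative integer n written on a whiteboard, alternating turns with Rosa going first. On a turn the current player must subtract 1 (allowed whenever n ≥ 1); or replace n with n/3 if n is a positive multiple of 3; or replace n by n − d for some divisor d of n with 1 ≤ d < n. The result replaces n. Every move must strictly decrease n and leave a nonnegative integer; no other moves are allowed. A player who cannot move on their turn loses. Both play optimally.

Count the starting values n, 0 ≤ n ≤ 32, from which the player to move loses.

Use the standard recursion: the mover loses at a terminal position; elsewhere, the mover wins exactly when some move hands the opponent an L position.
n=0: no move → L
n=1: can move to 0, which is L ⇒ W
n=2: the only move is to 1(W), a W ⇒ L
n=3: can move to 2, which is L ⇒ W
n=4: can move to 2, which is L ⇒ W
n=5: the only move is to 4(W), a W ⇒ L
n=6: can move to 2, which is L ⇒ W
n=7: the only move is to 6(W), a W ⇒ L
n=8: can move to 7, which is L ⇒ W
n=9: moves to 3(W), 6(W), 8(W); every one is W ⇒ L
n=10: can move to 5, which is L ⇒ W
n=11: the only move is to 10(W), a W ⇒ L
n=12: can move to 9, which is L ⇒ W
n=13: the only move is to 12(W), a W ⇒ L
n=14: can move to 7, which is L ⇒ W
n=15: can move to 5, which is L ⇒ W
n=16: moves to 8(W), 12(W), 14(W), 15(W); every one is W ⇒ L
n=17: can move to 16, which is L ⇒ W
n=18: can move to 9, which is L ⇒ W
n=19: the only move is to 18(W), a W ⇒ L
n=20: can move to 16, which is L ⇒ W
n=21: can move to 7, which is L ⇒ W
n=22: can move to 11, which is L ⇒ W
n=23: the only move is to 22(W), a W ⇒ L
n=24: can move to 16, which is L ⇒ W
n=25: moves to 20(W), 24(W); every one is W ⇒ L
n=26: can move to 13, which is L ⇒ W
n=27: can move to 9, which is L ⇒ W
n=28: moves to 14(W), 21(W), 24(W), 26(W), 27(W); every one is W ⇒ L
n=29: can move to 28, which is L ⇒ W
n=30: can move to 25, which is L ⇒ W
n=31: the only move is to 30(W), a W ⇒ L
n=32: can move to 16, which is L ⇒ W
L entries with 0 ≤ n ≤ 32: n = 0, 2, 5, 7, 9, 11, 13, 16, 19, 23, 25, 28, 31; that makes 13.

13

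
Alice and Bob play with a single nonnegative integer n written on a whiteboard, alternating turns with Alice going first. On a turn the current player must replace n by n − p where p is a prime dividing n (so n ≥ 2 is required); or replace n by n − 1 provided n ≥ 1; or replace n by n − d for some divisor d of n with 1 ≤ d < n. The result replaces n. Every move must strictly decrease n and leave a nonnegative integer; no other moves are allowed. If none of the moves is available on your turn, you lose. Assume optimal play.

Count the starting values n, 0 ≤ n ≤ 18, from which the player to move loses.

4

Build the W/L table. Terminal = L. A non-terminal position is W if it has a move to some L; otherwise it is L.
n=0: no move → L
n=1: reaches L-position 0 → W
n=2: reaches L-position 0 → W
n=3: reaches L-position 0 → W
n=4: only reaches 2(W), 3(W), all W → L
n=5: reaches L-position 0 → W
n=6: reaches L-position 4 → W
n=7: reaches L-position 0 → W
n=8: reaches L-position 4 → W
n=9: only reaches 6(W), 8(W), all W → L
n=10: reaches L-position 9 → W
n=11: reaches L-position 0 → W
n=12: reaches L-position 9 → W
n=13: reaches L-position 0 → W
n=14: only reaches 7(W), 12(W), 13(W), all W → L
n=15: reaches L-position 14 → W
n=16: reaches L-position 14 → W
n=17: reaches L-position 0 → W
n=18: reaches L-position 9 → W
L entries with 0 ≤ n ≤ 18: n = 0, 4, 9, 14; that makes 4.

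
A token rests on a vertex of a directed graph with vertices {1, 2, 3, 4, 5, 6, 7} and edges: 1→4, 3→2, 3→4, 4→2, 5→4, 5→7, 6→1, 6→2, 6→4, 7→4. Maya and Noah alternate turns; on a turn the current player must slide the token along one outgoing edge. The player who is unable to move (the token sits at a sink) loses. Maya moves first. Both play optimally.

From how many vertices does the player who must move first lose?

Work bottom-up. With no move the player to move loses. Otherwise the position is W if at least one move leads to an L position for the opponent, and L if every move leads to a W.
Every edge goes from a vertex to one that appears earlier in the order 2, 4, 3, 1, 7, 5, 6, so processing vertices in that order labels each vertex after all of its successors.
2: no outgoing edge → L
4: →2(L), so W
3: →2(L), so W
1: →4(W) only, which is W, so L
7: →4(W) only, which is W, so L
5: →7(L), so W
6: →1(L), so W
The L vertices are 1, 2, 7; that is 3 in all.

3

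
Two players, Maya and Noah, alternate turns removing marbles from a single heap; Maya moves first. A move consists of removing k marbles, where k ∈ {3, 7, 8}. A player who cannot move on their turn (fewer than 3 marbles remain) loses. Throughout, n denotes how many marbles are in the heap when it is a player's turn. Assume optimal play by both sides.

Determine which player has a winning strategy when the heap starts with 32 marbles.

Noah wins.

Use the standard recursion: the mover loses at a terminal position; elsewhere, the mover wins exactly when some move hands the opponent an L position.
n=0: no move → L
n=1: no move → L
n=2: no move → L
n=3: can move to 0, which is L ⇒ W
n=4: can move to 1, which is L ⇒ W
n=5: can move to 2, which is L ⇒ W
n=6: the only move is to 3(W), a W ⇒ L
n=7: can move to 0, which is L ⇒ W
n=8: can move to 1, which is L ⇒ W
n=9: can move to 6, which is L ⇒ W
n=10: can move to 2, which is L ⇒ W
n=11: moves to 8(W), 4(W), 3(W); every one is W ⇒ L
n=12: moves to 9(W), 5(W), 4(W); every one is W ⇒ L
n=13: can move to 6, which is L ⇒ W
n=14: can move to 11, which is L ⇒ W
n=15: can move to 12, which is L ⇒ W
n=16: moves to 13(W), 9(W), 8(W); every one is W ⇒ L
n=17: moves to 14(W), 10(W), 9(W); every one is W ⇒ L
n=18: can move to 11, which is L ⇒ W
n=19: can move to 16, which is L ⇒ W
n=20: can move to 17, which is L ⇒ W
n=21: moves to 18(W), 14(W), 13(W); every one is W ⇒ L
n=22: moves to 19(W), 15(W), 14(W); every one is W ⇒ L
n=23: can move to 16, which is L ⇒ W
n=24: can move to 21, which is L ⇒ W
n=25: can move to 22, which is L ⇒ W
n=26: moves to 23(W), 19(W), 18(W); every one is W ⇒ L
n=27: moves to 24(W), 20(W), 19(W); every one is W ⇒ L
n=28: can move to 21, which is L ⇒ W
n=29: can move to 26, which is L ⇒ W
n=30: can move to 27, which is L ⇒ W
n=31: moves to 28(W), 24(W), 23(W); every one is W ⇒ L
n=32: moves to 29(W), 25(W), 24(W); every one is W ⇒ L
Every move from 32 reaches a W position, so the mover loses.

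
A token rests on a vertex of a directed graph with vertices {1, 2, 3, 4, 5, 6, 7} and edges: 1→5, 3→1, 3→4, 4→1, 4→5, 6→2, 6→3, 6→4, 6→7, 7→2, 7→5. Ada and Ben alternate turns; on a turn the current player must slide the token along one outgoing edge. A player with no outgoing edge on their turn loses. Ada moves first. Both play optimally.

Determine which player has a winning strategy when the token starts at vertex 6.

Ada wins.

Classify positions by backward induction: terminal positions (no move available) are L. From any other position, the mover wins iff some move reaches an L.
Every edge goes from a vertex to one that appears earlier in the order 2, 5, 7, 1, 4, 3, 6, so processing vertices in that order labels each vertex after all of its successors.
2: no outgoing edge → L
5: no outgoing edge → L
7: can move to 5, which is L ⇒ W
1: can move to 5, which is L ⇒ W
4: can move to 5, which is L ⇒ W
3: moves to 4(W), 1(W); every one is W ⇒ L
6: can move to 3, which is L ⇒ W
The starting position 6 is W: Ada should move to 3, handing over an L position.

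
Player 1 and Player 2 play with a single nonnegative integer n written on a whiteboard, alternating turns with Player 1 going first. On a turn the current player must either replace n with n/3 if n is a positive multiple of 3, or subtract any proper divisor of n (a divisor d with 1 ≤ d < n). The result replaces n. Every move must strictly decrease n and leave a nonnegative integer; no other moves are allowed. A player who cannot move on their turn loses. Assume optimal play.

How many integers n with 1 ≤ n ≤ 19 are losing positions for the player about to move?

9

Compute win/loss labels from the base case upward. A position with no move is L. Any other position is W if it can reach an L in one move, else L.
n=0: no move → L
n=1: no move → L
n=2: →1(L), so W
n=3: →1(L), so W
n=4: →2(W), 3(W) — all W, so L
n=5: →4(L), so W
n=6: →4(L), so W
n=7: →6(W) only, which is W, so L
n=8: →4(L), so W
n=9: →3(W), 6(W), 8(W) — all W, so L
n=10: →9(L), so W
n=11: →10(W) only, which is W, so L
n=12: →4(L), so W
n=13: →12(W) only, which is W, so L
n=14: →7(L), so W
n=15: →5(W), 10(W), 12(W), 14(W) — all W, so L
n=16: →15(L), so W
n=17: →16(W) only, which is W, so L
n=18: →9(L), so W
n=19: →18(W) only, which is W, so L
L entries with 1 ≤ n ≤ 19 (n=0 is outside the asked range and is not counted): n = 1, 4, 7, 9, 11, 13, 15, 17, 19; that makes 9.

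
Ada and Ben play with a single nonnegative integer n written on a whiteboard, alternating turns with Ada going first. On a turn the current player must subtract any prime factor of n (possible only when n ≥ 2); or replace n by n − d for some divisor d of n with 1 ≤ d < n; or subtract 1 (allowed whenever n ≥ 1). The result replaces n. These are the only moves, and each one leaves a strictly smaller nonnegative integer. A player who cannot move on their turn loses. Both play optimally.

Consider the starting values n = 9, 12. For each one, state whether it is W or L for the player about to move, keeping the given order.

Positions with no move are L. A position that does have a move is losing for the player to move precisely when every available move leads to a winning position for the opponent. Fill in the labels:
n=0: no move → L
n=1: W (go to 0, an L position)
n=2: W (go to 0, an L position)
n=3: W (go to 0, an L position)
n=4: L (options 2(W), 3(W) are all W)
n=5: W (go to 0, an L position)
n=6: W (go to 4, an L position)
n=7: W (go to 0, an L position)
n=8: W (go to 4, an L position)
n=9: L (options 6(W), 8(W) are all W)
n=10: W (go to 9, an L position)
n=11: W (go to 0, an L position)
n=12: W (go to 9, an L position)

9: L, 12: W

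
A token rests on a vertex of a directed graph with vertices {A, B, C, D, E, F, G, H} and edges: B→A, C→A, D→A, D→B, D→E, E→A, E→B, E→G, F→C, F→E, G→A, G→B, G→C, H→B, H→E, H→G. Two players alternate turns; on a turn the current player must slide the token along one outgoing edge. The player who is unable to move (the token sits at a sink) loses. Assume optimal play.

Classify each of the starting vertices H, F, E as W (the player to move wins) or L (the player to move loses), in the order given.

Label each position W (a win for the player to move) or L (a loss). A position with no legal move is L; any other position is W exactly when some move reaches an L, and L when every move reaches a W.
Every edge goes from a vertex to one that appears earlier in the order A, C, B, G, E, D, F, H, so processing vertices in that order labels each vertex after all of its successors.
A: no outgoing edge → L
C: →A(L), so W
B: →A(L), so W
G: →A(L), so W
E: →A(L), so W
D: →A(L), so W
F: →E(W), C(W) — all W, so L
H: →E(W), G(W), B(W) — all W, so L

H: L, F: L, E: W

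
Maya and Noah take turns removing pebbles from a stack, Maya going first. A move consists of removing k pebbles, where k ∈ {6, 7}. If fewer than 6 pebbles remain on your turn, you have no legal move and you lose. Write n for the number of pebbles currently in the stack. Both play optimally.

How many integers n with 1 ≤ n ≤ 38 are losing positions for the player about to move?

17

Positions with no move are L. A position that does have a move is losing for the player to move precisely when every available move leads to a winning position for the opponent. Fill in the labels:
n=0: no move → L
n=1: no move → L
n=2: no move → L
n=3: no move → L
n=4: no move → L
n=5: no move → L
n=6: →0(L), so W
n=7: →1(L), so W
n=8: →2(L), so W
n=9: →3(L), so W
n=10: →4(L), so W
n=11: →5(L), so W
n=12: →5(L), so W
n=13: →7(W), 6(W) — all W, so L
n=14: →8(W), 7(W) — all W, so L
n=15: →9(W), 8(W) — all W, so L
n=16: →10(W), 9(W) — all W, so L
n=17: →11(W), 10(W) — all W, so L
n=18: →12(W), 11(W) — all W, so L
n=19: →13(L), so W
n=20: →14(L), so W
n=21: →15(L), so W
n=22: →16(L), so W
n=23: →17(L), so W
n=24: →18(L), so W
n=25: →18(L), so W
n=26: →20(W), 19(W) — all W, so L
n=27: →21(W), 20(W) — all W, so L
n=28: →22(W), 21(W) — all W, so L
n=29: →23(W), 22(W) — all W, so L
n=30: →24(W), 23(W) — all W, so L
n=31: →25(W), 24(W) — all W, so L
n=32: →26(L), so W
n=33: →27(L), so W
n=34: →28(L), so W
n=35: →29(L), so W
n=36: →30(L), so W
n=37: →31(L), so W
n=38: →31(L), so W
L entries with 1 ≤ n ≤ 38 (n=0 is outside the asked range and is not counted): n = 1, 2, 3, 4, 5, 13, 14, 15, 16, 17, 18, 26, 27, 28, 29, 30, 31; that makes 17.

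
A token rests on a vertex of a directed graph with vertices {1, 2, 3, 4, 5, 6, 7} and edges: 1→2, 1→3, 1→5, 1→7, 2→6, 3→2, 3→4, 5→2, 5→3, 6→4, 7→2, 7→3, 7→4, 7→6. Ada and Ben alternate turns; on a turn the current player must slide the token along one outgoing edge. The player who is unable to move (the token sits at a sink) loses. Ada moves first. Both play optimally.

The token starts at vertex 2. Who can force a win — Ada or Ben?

Ben wins.

Positions with no move are L. A position that does have a move is losing for the player to move precisely when every available move leads to a winning position for the opponent. Fill in the labels:
Every edge goes from a vertex to one that appears earlier in the order 4, 6, 2, 3, 5, 7, 1, so processing vertices in that order labels each vertex after all of its successors.
4: no outgoing edge → L
6: reaches L-position 4 → W
2: only reaches 6(W), which is W → L
3: reaches L-position 2 → W
5: reaches L-position 2 → W
7: reaches L-position 2 → W
1: reaches L-position 2 → W
Every move from 2 reaches a W position, so the mover loses.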